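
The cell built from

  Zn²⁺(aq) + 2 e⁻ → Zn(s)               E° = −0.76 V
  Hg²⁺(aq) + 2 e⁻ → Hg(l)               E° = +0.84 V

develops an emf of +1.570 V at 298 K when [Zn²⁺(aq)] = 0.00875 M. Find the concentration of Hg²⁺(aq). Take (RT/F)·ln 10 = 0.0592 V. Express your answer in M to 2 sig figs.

0.00085 M

Hg²⁺/Hg is the cathode (higher E°); E°cell = +0.84 − (−0.76) = +1.60 V with n = 2.
From the Nernst equation, log Q = n(E° − E)/0.0592 = 2·(+1.60 − (+1.570))/0.0592 = 1.014.
Balancing electrons gives Hg²⁺(aq) + Zn(s) → Hg(l) + Zn²⁺(aq); thus Q = [Zn²⁺(aq)] / [Hg²⁺(aq)].
Solving for the unknown gives log [Hg²⁺(aq)] = −3.072, so [Hg²⁺(aq)] ≈ 0.00085 M.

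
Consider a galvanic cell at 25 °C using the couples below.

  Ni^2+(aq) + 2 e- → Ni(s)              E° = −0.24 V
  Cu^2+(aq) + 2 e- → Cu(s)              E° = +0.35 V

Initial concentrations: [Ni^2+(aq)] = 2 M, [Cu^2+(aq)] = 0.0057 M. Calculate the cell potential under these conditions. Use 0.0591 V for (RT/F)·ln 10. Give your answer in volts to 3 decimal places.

+0.515 V

Since E°(Cu²⁺/Cu) > E°(Ni²⁺/Ni), Cu²⁺/Cu serves as the cathode.
E°cell = E°cat − E°an = +0.35 − (−0.24) = +0.59 V; n = 2.
The balanced reaction is Cu^2+(aq) + Ni(s) → Cu(s) + Ni^2+(aq), so Q = [Ni^2+(aq)] / [Cu^2+(aq)] = 351 and log Q = 2.545.
E = E° − (0.0591/n)·log Q = +0.59 − (0.0591/2)(2.545) = +0.515 V.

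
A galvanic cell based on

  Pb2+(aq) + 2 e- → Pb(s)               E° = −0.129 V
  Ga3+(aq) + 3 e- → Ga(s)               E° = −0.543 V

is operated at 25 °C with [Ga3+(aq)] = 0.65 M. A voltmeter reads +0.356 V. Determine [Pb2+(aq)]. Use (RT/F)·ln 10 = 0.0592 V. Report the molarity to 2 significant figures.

0.0082 M

With Pb²⁺/Pb at the cathode and Ga³⁺/Ga at the anode, E°cell = −0.129 − (−0.543) = +0.414 V (n = 6).
Rearranging E = E° − (0.0592/n)·log Q gives log Q = 6(+0.414 − (+0.356))/0.0592 = 5.878.
The balanced reaction is 3 Pb2+(aq) + 2 Ga(s) → 3 Pb(s) + 2 Ga3+(aq), so Q = [Ga3+(aq)]^2 / [Pb2+(aq)]^3.
Substituting the known concentrations and solving, log [Pb2+(aq)] = −2.084 and [Pb2+(aq)] = 0.0082 M.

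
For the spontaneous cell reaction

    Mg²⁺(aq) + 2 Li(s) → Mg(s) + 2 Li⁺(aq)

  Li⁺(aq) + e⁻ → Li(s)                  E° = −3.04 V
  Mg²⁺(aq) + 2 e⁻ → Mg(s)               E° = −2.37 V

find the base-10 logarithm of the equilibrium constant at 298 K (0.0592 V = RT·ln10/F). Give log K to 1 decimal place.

log K = 22.6

The Mg²⁺/Mg couple is reduced (cathode); E°cell = −2.37 − (−3.04) = +0.67 V with n = 2.
At equilibrium E = 0, so log K = nE°cell / 0.0592 = (2)(+0.67) / 0.0592 = 22.6.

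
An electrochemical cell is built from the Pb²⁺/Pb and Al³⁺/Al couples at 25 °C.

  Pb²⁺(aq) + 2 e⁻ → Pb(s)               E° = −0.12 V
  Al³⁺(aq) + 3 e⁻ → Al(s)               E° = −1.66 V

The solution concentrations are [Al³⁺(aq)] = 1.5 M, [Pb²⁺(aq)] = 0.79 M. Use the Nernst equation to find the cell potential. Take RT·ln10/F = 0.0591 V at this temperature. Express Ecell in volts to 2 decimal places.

Since E°(Pb²⁺/Pb) > E°(Al³⁺/Al), Pb²⁺/Pb serves as the cathode.
E°cell = −0.12 − (−1.66) = +1.54 V, with n = 6 electrons transferred.
Balancing gives 3 Pb²⁺(aq) + 2 Al(s) → 3 Pb(s) + 2 Al³⁺(aq); hence Q = [Al³⁺(aq)]^2 / [Pb²⁺(aq)]^3 = 4.56 (log Q = 0.659).
Applying E = E° − (RT ln10/nF)·log Q gives +1.54 − (0.0591/6)(0.659) = +1.53 V.

+1.53 V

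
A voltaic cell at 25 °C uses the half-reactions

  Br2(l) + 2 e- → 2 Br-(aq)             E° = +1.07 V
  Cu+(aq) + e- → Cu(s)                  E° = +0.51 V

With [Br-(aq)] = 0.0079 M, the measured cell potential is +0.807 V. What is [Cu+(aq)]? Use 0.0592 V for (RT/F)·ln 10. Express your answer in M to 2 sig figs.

0.0085 M

Br₂/Br⁻ is the cathode (higher E°); E°cell = +1.07 − (+0.51) = +0.56 V with n = 2.
Rearranging E = E° − (0.0592/n)·log Q gives log Q = 2(+0.56 − (+0.807))/0.0592 = −8.345.
For Br2(l) + 2 Cu(s) → 2 Br-(aq) + 2 Cu+(aq), the reaction quotient is Q = [Br-(aq)]^2·[Cu+(aq)]^2.
Solving for the unknown gives log [Cu+(aq)] = −2.070, so [Cu+(aq)] ≈ 0.0085 M.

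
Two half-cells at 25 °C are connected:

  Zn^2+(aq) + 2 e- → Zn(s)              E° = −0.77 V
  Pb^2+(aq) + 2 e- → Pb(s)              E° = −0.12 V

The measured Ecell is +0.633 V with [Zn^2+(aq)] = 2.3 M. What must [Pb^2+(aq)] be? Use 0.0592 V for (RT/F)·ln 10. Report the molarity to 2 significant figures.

The Pb²⁺/Pb couple has the larger reduction potential, so it is the cathode: E°cell = −0.12 − (−0.77) = +0.65 V and n = 2.
Since E = E° − (0.0592/n)·log Q, log Q = n(E° − E)/0.0592 = 0.574.
Balancing electrons gives Pb^2+(aq) + Zn(s) → Pb(s) + Zn^2+(aq); thus Q = [Zn^2+(aq)] / [Pb^2+(aq)].
Solving for the unknown gives log [Pb^2+(aq)] = −0.212, so [Pb^2+(aq)] ≈ 0.61 M.

0.61 M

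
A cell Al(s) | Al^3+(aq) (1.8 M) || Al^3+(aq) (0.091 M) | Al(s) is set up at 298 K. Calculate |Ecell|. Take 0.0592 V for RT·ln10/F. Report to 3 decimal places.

0.026 V

For a concentration cell E°cell = 0, since both electrodes use the same couple.
The compartment with the higher Al^3+(aq) concentration (1.8 M) acts as the cathode; ions are reduced there and produced at the dilute (0.091 M) anode.
With n = 3, Ecell = −(0.0592/3)·log([dilute]/[conc]) = −(0.0592/3)·log(0.091/1.8) = +0.026 V.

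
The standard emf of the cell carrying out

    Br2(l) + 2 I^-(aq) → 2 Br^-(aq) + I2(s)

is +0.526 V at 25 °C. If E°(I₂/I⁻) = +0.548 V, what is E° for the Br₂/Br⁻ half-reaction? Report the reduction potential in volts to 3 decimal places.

In the reaction as written the Br₂/Br⁻ couple is reduced (cathode) and I₂/I⁻ is oxidized (anode), so E°cell = E°(Br₂/Br⁻) − E°(I₂/I⁻).
E°(Br₂/Br⁻) = E°cell + E°(anode) = +0.526 + (+0.548) = +1.074 V.

+1.074 V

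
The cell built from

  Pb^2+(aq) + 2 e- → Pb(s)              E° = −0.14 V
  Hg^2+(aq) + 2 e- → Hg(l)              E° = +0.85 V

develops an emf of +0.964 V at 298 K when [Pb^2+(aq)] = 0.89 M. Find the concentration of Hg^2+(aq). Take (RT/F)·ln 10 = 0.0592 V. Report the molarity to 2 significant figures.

Hg²⁺/Hg is the cathode (higher E°); E°cell = +0.85 − (−0.14) = +0.99 V with n = 2.
From the Nernst equation, log Q = n(E° − E)/0.0592 = 2·(+0.99 − (+0.964))/0.0592 = 0.878.
For Hg^2+(aq) + Pb(s) → Hg(l) + Pb^2+(aq), the reaction quotient is Q = [Pb^2+(aq)] / [Hg^2+(aq)].
Solving for the unknown gives log [Hg^2+(aq)] = −0.929, so [Hg^2+(aq)] ≈ 0.12 M.

0.12 M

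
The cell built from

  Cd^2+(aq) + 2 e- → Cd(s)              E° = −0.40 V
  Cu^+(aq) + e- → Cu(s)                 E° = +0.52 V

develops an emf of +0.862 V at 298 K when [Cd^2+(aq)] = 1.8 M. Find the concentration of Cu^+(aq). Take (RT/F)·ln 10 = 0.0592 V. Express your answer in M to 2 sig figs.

The Cu⁺/Cu couple has the larger reduction potential, so it is the cathode: E°cell = +0.52 − (−0.40) = +0.92 V and n = 2.
From the Nernst equation, log Q = n(E° − E)/0.0592 = 2·(+0.92 − (+0.862))/0.0592 = 1.959.
Balancing electrons gives 2 Cu^+(aq) + Cd(s) → 2 Cu(s) + Cd^2+(aq); thus Q = [Cd^2+(aq)] / [Cu^+(aq)]^2.
Isolating [Cu^+(aq)] in Q = 10^{1.959} yields log [Cu^+(aq)] = −0.852, i.e. 0.14 M.

0.14 M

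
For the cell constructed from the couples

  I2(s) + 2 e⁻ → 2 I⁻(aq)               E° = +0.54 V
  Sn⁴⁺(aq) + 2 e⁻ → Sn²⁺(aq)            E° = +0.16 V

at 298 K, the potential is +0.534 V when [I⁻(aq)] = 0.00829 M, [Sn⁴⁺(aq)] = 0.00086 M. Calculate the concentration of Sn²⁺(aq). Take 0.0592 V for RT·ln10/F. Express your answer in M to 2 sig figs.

With I₂/I⁻ at the cathode and Sn⁴⁺/Sn²⁺ at the anode, E°cell = +0.54 − (+0.16) = +0.38 V (n = 2).
Since E = E° − (0.0592/n)·log Q, log Q = n(E° − E)/0.0592 = −5.203.
Balancing electrons gives I2(s) + Sn²⁺(aq) → 2 I⁻(aq) + Sn⁴⁺(aq); thus Q = ([I⁻(aq)]^2·[Sn⁴⁺(aq)]) / [Sn²⁺(aq)].
Substituting the known concentrations and solving, log [Sn²⁺(aq)] = −2.025 and [Sn²⁺(aq)] = 0.0094 M.

0.0094 M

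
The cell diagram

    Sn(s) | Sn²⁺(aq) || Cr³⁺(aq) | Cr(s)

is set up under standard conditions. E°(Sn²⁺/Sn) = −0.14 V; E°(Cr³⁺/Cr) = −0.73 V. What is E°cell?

−0.59 V

By convention the left-hand electrode in cell notation is the anode (oxidation) and the right-hand electrode is the cathode (reduction).
E°cell = E°(right) − E°(left) = −0.73 − (−0.14) = −0.59 V.
The negative sign shows that, as written, the cell would require an external voltage to drive the reaction.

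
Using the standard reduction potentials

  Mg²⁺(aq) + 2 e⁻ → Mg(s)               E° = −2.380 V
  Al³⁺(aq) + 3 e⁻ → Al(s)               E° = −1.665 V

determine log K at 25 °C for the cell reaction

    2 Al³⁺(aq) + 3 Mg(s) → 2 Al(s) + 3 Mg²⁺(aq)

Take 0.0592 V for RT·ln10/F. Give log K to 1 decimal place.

log K = 72.5

The Al³⁺/Al couple is reduced (cathode); E°cell = −1.665 − (−2.380) = +0.715 V with n = 6.
At equilibrium E = 0, so log K = nE°cell / 0.0592 = (6)(+0.715) / 0.0592 = 72.5.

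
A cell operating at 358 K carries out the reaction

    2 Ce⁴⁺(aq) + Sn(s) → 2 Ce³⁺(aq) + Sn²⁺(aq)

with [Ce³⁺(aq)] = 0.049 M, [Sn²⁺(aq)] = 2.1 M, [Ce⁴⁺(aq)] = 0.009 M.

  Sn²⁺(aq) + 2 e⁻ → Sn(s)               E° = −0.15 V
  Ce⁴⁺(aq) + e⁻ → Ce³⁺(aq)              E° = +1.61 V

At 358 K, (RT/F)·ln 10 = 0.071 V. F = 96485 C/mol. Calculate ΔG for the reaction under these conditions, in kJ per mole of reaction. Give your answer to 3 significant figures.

−327 kJ/mol

The standard cell potential is +1.61 − (−0.15) = +1.76 V, with n = 2 electrons in the balanced equation.
The reaction quotient is ([Ce³⁺(aq)]^2·[Sn²⁺(aq)]) / [Ce⁴⁺(aq)]^2 = 62.2; by Nernst, E = +1.76 − (0.071/2)(1.794) = +1.6963 V.
Finally ΔG = −nFE = −(2)(96485 C/mol)(+1.6963 V) = −327 kJ/mol.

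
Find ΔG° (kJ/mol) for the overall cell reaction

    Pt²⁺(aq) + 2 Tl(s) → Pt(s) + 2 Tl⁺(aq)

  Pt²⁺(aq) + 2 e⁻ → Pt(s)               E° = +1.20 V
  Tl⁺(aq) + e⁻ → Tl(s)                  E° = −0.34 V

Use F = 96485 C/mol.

−297 kJ/mol

In the reaction as written Pt²⁺(aq) is reduced, so the Pt²⁺/Pt couple is the cathode and Tl⁺/Tl is the anode.
E°cell = +1.20 − (−0.34) = +1.54 V; balancing electrons gives n = 2.
ΔG° = −nFE°cell = −(2)(96485)(+1.54) J/mol = −297 kJ/mol.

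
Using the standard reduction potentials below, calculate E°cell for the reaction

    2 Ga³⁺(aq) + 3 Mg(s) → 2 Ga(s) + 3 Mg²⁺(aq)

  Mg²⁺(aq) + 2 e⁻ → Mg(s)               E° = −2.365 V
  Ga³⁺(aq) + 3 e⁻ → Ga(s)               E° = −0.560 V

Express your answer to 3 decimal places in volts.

+1.805 V

In the reaction as written, Ga³⁺(aq) is reduced (cathode) and Mg²⁺(aq) is produced by oxidation at the anode.
E°cell = E°(cathode) − E°(anode) = −0.560 − (−2.365) = +1.805 V.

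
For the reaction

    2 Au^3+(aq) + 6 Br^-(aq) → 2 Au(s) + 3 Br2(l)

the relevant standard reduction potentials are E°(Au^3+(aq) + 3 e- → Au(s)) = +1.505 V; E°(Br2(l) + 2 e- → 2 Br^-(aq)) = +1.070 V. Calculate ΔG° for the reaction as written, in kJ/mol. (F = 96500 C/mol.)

−252 kJ/mol

In the reaction as written Au^3+(aq) is reduced, so the Au³⁺/Au couple is the cathode and Br₂/Br⁻ is the anode.
E°cell = +1.505 − (+1.070) = +0.435 V; balancing electrons gives n = 6.
ΔG° = −nFE°cell = −(6)(96500)(+0.435) J/mol = −252 kJ/mol.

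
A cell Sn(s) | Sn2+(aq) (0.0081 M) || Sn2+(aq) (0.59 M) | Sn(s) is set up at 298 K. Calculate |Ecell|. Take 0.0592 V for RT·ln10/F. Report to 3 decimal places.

0.055 V

For a concentration cell E°cell = 0, since both electrodes use the same couple.
The compartment with the higher Sn2+(aq) concentration (0.59 M) acts as the cathode; ions are reduced there and produced at the dilute (0.0081 M) anode.
With n = 2, Ecell = −(0.0592/2)·log([dilute]/[conc]) = −(0.0592/2)·log(0.0081/0.59) = +0.055 V.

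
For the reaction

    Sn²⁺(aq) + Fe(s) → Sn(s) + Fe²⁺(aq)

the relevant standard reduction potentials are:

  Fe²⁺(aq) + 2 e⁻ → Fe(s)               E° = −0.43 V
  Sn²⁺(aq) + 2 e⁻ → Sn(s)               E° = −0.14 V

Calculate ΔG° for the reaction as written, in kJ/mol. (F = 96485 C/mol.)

−56.0 kJ/mol

In the reaction as written Sn²⁺(aq) is reduced, so the Sn²⁺/Sn couple is the cathode and Fe²⁺/Fe is the anode.
E°cell = −0.14 − (−0.43) = +0.29 V; balancing electrons gives n = 2.
ΔG° = −nFE°cell = −(2)(96485)(+0.29) J/mol = −56.0 kJ/mol.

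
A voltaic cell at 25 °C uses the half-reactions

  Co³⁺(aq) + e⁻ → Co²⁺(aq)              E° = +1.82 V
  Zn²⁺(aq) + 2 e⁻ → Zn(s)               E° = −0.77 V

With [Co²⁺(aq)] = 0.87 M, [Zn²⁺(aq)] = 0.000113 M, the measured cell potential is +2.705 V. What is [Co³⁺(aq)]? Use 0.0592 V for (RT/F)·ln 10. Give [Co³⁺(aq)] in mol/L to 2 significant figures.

Co³⁺/Co²⁺ is the cathode (higher E°); E°cell = +1.82 − (−0.77) = +2.59 V with n = 2.
Since E = E° − (0.0592/n)·log Q, log Q = n(E° − E)/0.0592 = −3.885.
For 2 Co³⁺(aq) + Zn(s) → 2 Co²⁺(aq) + Zn²⁺(aq), the reaction quotient is Q = ([Co²⁺(aq)]^2·[Zn²⁺(aq)]) / [Co³⁺(aq)]^2.
Substituting the known concentrations and solving, log [Co³⁺(aq)] = −0.091 and [Co³⁺(aq)] = 0.81 M.

0.81 M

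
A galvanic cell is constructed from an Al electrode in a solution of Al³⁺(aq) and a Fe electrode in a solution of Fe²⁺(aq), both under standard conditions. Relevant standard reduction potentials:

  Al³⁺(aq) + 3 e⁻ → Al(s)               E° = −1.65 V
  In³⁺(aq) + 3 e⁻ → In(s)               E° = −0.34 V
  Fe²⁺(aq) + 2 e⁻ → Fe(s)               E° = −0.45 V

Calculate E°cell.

+1.20 V

The Fe²⁺/Fe couple has the higher E°, so Fe ion is reduced (cathode) and Al is oxidized (anode).
E°cell = E°(cathode) − E°(anode) = −0.45 − (−1.65) = +1.20 V.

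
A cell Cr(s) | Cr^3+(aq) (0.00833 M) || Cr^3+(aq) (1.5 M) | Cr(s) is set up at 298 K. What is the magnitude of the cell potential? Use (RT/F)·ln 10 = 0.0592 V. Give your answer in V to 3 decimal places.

For a concentration cell E°cell = 0, since both electrodes use the same couple.
The compartment with the higher Cr^3+(aq) concentration (1.5 M) acts as the cathode; ions are reduced there and produced at the dilute (0.00833 M) anode.
With n = 3, Ecell = −(0.0592/3)·log([dilute]/[conc]) = −(0.0592/3)·log(0.00833/1.5) = +0.045 V.

0.045 V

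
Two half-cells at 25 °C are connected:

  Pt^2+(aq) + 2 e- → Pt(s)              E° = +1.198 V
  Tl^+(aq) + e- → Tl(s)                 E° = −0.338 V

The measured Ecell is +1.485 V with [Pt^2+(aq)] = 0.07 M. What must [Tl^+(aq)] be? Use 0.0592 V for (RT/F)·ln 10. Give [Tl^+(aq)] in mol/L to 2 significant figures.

1.9 M

With Pt²⁺/Pt at the cathode and Tl⁺/Tl at the anode, E°cell = +1.198 − (−0.338) = +1.536 V (n = 2).
Rearranging E = E° − (0.0592/n)·log Q gives log Q = 2(+1.536 − (+1.485))/0.0592 = 1.723.
Balancing electrons gives Pt^2+(aq) + 2 Tl(s) → Pt(s) + 2 Tl^+(aq); thus Q = [Tl^+(aq)]^2 / [Pt^2+(aq)].
Substituting the known concentrations and solving, log [Tl^+(aq)] = 0.284 and [Tl^+(aq)] = 1.9 M.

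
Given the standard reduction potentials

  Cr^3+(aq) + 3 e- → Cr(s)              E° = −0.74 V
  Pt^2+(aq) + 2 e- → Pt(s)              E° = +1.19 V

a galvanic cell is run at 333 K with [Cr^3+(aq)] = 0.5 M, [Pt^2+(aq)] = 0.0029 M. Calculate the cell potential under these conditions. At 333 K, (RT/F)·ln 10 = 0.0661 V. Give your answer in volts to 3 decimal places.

+1.853 V

Since E°(Pt²⁺/Pt) > E°(Cr³⁺/Cr), Pt²⁺/Pt serves as the cathode.
E°cell = +1.19 − (−0.74) = +1.93 V, with n = 6 electrons transferred.
The balanced reaction is 3 Pt^2+(aq) + 2 Cr(s) → 3 Pt(s) + 2 Cr^3+(aq), so Q = [Cr^3+(aq)]^2 / [Pt^2+(aq)]^3 = 1.03×10^7 and log Q = 7.011.
By the Nernst equation, E = +1.93 − (0.0661/6)·(7.011) = +1.853 V.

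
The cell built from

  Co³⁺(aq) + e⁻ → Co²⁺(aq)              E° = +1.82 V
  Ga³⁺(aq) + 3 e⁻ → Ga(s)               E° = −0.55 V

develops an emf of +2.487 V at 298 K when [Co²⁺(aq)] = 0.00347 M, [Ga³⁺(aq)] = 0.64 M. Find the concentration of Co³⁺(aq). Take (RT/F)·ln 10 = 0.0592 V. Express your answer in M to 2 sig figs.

0.28 M

With Co³⁺/Co²⁺ at the cathode and Ga³⁺/Ga at the anode, E°cell = +1.82 − (−0.55) = +2.37 V (n = 3).
From the Nernst equation, log Q = n(E° − E)/0.0592 = 3·(+2.37 − (+2.487))/0.0592 = −5.929.
For 3 Co³⁺(aq) + Ga(s) → 3 Co²⁺(aq) + Ga³⁺(aq), the reaction quotient is Q = ([Co²⁺(aq)]^3·[Ga³⁺(aq)]) / [Co³⁺(aq)]^3.
Substituting the known concentrations and solving, log [Co³⁺(aq)] = −0.548 and [Co³⁺(aq)] = 0.28 M.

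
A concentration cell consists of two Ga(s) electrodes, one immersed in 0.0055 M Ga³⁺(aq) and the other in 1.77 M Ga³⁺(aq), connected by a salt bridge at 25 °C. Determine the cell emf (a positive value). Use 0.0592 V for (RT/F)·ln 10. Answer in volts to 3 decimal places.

For a concentration cell E°cell = 0, since both electrodes use the same couple.
The compartment with the higher Ga³⁺(aq) concentration (1.77 M) acts as the cathode; ions are reduced there and produced at the dilute (0.0055 M) anode.
With n = 3, Ecell = −(0.0592/3)·log([dilute]/[conc]) = −(0.0592/3)·log(0.0055/1.77) = +0.049 V.

0.049 V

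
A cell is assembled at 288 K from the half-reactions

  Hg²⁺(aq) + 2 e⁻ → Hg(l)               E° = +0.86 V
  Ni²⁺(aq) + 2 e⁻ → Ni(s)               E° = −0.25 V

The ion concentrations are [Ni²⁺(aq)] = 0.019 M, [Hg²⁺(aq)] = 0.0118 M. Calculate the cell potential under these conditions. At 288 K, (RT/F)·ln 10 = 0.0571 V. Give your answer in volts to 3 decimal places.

Hg²⁺/Hg is reduced (cathode, E° = +0.86 V) and Ni²⁺/Ni is oxidized (anode).
The standard potential is +0.86 − (−0.25) = +1.11 V and the balanced reaction transfers n = 2 electrons.
The balanced reaction is Hg²⁺(aq) + Ni(s) → Hg(l) + Ni²⁺(aq), so Q = [Ni²⁺(aq)] / [Hg²⁺(aq)] = 1.61 and log Q = 0.207.
Applying E = E° − (RT ln10/nF)·log Q gives +1.11 − (0.0571/2)(0.207) = +1.104 V.

+1.104 V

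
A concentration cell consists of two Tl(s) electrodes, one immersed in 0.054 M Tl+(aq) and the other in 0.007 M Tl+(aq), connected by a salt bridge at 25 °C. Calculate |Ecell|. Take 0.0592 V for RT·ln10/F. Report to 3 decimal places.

0.053 V

For a concentration cell E°cell = 0, since both electrodes use the same couple.
The compartment with the higher Tl+(aq) concentration (0.054 M) acts as the cathode; ions are reduced there and produced at the dilute (0.007 M) anode.
With n = 1, Ecell = −(0.0592/1)·log([dilute]/[conc]) = −(0.0592/1)·log(0.007/0.054) = +0.053 V.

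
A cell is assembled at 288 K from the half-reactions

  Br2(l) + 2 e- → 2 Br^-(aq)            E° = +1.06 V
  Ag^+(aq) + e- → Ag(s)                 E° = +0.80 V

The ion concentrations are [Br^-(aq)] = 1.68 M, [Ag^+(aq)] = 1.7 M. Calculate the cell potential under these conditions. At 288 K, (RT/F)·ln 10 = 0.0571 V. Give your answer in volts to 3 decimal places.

+0.234 V

Br₂/Br⁻ is reduced (cathode, E° = +1.06 V) and Ag⁺/Ag is oxidized (anode).
The standard potential is +1.06 − (+0.80) = +0.26 V and the balanced reaction transfers n = 2 electrons.
For the overall reaction Br2(l) + 2 Ag(s) → 2 Br^-(aq) + 2 Ag^+(aq), Q = [Br^-(aq)]^2·[Ag^+(aq)]^2 = 8.16, giving log Q = 0.912.
E = E° − (0.0571/n)·log Q = +0.26 − (0.0571/2)(0.912) = +0.234 V.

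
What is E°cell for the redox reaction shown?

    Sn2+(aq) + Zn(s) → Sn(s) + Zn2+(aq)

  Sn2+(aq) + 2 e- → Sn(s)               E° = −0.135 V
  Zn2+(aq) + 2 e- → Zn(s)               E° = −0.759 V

+0.624 V

Sn2+(aq) gains electrons, so the Sn²⁺/Sn couple is the cathode; the Zn²⁺/Zn couple is the anode.
E°cell = E°(cathode) − E°(anode) = −0.135 − (−0.759) = +0.624 V.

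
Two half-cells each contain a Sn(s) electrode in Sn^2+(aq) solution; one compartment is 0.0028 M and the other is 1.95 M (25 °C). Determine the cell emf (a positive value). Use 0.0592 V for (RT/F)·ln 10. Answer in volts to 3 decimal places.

For a concentration cell E°cell = 0, since both electrodes use the same couple.
The compartment with the higher Sn^2+(aq) concentration (1.95 M) acts as the cathode; ions are reduced there and produced at the dilute (0.0028 M) anode.
With n = 2, Ecell = −(0.0592/2)·log([dilute]/[conc]) = −(0.0592/2)·log(0.0028/1.95) = +0.084 V.

0.084 V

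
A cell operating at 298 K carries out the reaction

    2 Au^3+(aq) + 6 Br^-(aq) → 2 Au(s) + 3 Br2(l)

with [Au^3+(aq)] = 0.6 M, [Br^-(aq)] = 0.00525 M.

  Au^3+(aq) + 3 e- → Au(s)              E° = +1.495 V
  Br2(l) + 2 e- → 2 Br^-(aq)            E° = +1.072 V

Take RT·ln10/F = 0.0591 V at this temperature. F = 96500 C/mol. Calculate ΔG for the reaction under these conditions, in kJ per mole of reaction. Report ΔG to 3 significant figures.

The standard cell potential is +1.495 − (+1.072) = +0.423 V, with n = 6 electrons in the balanced equation.
The reaction quotient is 1 / ([Au^3+(aq)]^2·[Br^-(aq)]^6) = 1.33×10^14; by Nernst, E = +0.423 − (0.0591/6)(14.123) = +0.2839 V.
Finally ΔG = −nFE = −(6)(96500 C/mol)(+0.2839 V) = −164 kJ/mol.

−164 kJ/mol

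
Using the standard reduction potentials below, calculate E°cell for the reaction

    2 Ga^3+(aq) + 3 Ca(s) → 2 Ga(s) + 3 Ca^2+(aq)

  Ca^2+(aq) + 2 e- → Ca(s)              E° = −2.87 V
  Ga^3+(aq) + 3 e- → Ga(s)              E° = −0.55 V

In the reaction as written, Ga^3+(aq) is reduced (cathode) and Ca^2+(aq) is produced by oxidation at the anode.
E°cell = E°(cathode) − E°(anode) = −0.55 − (−2.87) = +2.32 V.

+2.32 V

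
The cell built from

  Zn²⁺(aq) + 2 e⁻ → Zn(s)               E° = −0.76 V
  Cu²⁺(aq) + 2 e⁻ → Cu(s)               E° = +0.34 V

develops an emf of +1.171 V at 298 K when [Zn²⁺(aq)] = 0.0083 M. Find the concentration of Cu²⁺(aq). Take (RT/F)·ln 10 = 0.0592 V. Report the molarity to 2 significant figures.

2.1 M

The Cu²⁺/Cu couple has the larger reduction potential, so it is the cathode: E°cell = +0.34 − (−0.76) = +1.10 V and n = 2.
Since E = E° − (0.0592/n)·log Q, log Q = n(E° − E)/0.0592 = −2.399.
Balancing electrons gives Cu²⁺(aq) + Zn(s) → Cu(s) + Zn²⁺(aq); thus Q = [Zn²⁺(aq)] / [Cu²⁺(aq)].
Isolating [Cu²⁺(aq)] in Q = 10^{−2.399} yields log [Cu²⁺(aq)] = 0.318, i.e. 2.1 M.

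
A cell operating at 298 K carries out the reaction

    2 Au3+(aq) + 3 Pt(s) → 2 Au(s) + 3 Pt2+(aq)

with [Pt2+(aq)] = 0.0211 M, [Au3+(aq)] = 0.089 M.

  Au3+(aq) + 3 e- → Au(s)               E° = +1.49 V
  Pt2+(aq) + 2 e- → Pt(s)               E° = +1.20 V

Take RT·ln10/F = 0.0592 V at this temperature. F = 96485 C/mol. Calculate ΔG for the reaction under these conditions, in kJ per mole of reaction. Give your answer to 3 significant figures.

E°cell = +1.49 − (+1.20) = +0.29 V; the balanced reaction transfers n = 6 electrons.
Here Q = [Pt2+(aq)]^3 / [Au3+(aq)]^2 = 0.00119 (log Q = −2.926), giving E = +0.29 − (0.0592/6)·(−2.926) = +0.3189 V.
Then ΔG = −nFE = −6 × 96485 × +0.3189 J/mol = −185 kJ/mol.

−185 kJ/mol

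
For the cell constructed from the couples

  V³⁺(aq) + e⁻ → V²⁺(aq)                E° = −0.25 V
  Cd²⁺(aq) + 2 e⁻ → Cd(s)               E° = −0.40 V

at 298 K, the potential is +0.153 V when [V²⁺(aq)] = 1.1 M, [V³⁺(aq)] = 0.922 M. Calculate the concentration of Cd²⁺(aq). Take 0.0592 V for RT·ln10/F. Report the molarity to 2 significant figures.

V³⁺/V²⁺ is the cathode (higher E°); E°cell = −0.25 − (−0.40) = +0.15 V with n = 2.
Rearranging E = E° − (0.0592/n)·log Q gives log Q = 2(+0.15 − (+0.153))/0.0592 = −0.101.
For 2 V³⁺(aq) + Cd(s) → 2 V²⁺(aq) + Cd²⁺(aq), the reaction quotient is Q = ([V²⁺(aq)]^2·[Cd²⁺(aq)]) / [V³⁺(aq)]^2.
Substituting the known concentrations and solving, log [Cd²⁺(aq)] = −0.254 and [Cd²⁺(aq)] = 0.56 M.

0.56 M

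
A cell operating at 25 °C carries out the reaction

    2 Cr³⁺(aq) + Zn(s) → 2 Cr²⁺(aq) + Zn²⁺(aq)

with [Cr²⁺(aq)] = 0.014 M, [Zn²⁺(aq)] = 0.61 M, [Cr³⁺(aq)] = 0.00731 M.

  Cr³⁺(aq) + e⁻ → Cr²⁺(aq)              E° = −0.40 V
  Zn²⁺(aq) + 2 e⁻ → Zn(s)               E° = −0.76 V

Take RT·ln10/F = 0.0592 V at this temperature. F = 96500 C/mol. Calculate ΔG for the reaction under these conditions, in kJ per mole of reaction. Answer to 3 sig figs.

−67.5 kJ/mol

E°cell = −0.40 − (−0.76) = +0.36 V; the balanced reaction transfers n = 2 electrons.
The reaction quotient is ([Cr²⁺(aq)]^2·[Zn²⁺(aq)]) / [Cr³⁺(aq)]^2 = 2.24; by Nernst, E = +0.36 − (0.0592/2)(0.350) = +0.3496 V.
Then ΔG = −nFE = −2 × 96500 × +0.3496 J/mol = −67.5 kJ/mol.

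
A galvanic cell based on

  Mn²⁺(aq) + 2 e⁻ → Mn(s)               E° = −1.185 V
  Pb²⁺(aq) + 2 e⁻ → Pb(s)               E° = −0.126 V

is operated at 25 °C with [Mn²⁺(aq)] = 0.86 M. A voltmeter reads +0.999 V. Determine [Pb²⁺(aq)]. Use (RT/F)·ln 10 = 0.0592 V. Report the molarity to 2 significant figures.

0.0081 M

With Pb²⁺/Pb at the cathode and Mn²⁺/Mn at the anode, E°cell = −0.126 − (−1.185) = +1.059 V (n = 2).
From the Nernst equation, log Q = n(E° − E)/0.0592 = 2·(+1.059 − (+0.999))/0.0592 = 2.027.
The balanced reaction is Pb²⁺(aq) + Mn(s) → Pb(s) + Mn²⁺(aq), so Q = [Mn²⁺(aq)] / [Pb²⁺(aq)].
Substituting the known concentrations and solving, log [Pb²⁺(aq)] = −2.093 and [Pb²⁺(aq)] = 0.0081 M.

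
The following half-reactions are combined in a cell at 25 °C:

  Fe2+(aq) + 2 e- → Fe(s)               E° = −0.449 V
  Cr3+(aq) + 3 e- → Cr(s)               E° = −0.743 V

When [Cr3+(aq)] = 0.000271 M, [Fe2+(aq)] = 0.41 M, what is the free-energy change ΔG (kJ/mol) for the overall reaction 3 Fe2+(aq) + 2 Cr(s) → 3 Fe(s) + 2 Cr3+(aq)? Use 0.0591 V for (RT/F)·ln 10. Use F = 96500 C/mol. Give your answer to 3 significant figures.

−204 kJ/mol

The standard cell potential is −0.449 − (−0.743) = +0.294 V, with n = 6 electrons in the balanced equation.
The reaction quotient is [Cr3+(aq)]^2 / [Fe2+(aq)]^3 = 1.07×10^−6; by Nernst, E = +0.294 − (0.0591/6)(−5.972) = +0.3528 V.
Finally ΔG = −nFE = −(6)(96500 C/mol)(+0.3528 V) = −204 kJ/mol.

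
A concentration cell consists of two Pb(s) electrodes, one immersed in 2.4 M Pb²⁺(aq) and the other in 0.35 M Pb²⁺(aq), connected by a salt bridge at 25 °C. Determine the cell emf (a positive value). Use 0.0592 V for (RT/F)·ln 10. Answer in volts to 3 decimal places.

For a concentration cell E°cell = 0, since both electrodes use the same couple.
The compartment with the higher Pb²⁺(aq) concentration (2.4 M) acts as the cathode; ions are reduced there and produced at the dilute (0.35 M) anode.
With n = 2, Ecell = −(0.0592/2)·log([dilute]/[conc]) = −(0.0592/2)·log(0.35/2.4) = +0.025 V.

0.025 V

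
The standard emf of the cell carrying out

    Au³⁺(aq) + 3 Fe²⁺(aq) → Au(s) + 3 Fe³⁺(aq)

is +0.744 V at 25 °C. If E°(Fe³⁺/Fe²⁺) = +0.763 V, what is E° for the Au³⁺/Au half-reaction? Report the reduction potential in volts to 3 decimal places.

+1.507 V

In the reaction as written the Au³⁺/Au couple is reduced (cathode) and Fe³⁺/Fe²⁺ is oxidized (anode), so E°cell = E°(Au³⁺/Au) − E°(Fe³⁺/Fe²⁺).
E°(Au³⁺/Au) = E°cell + E°(anode) = +0.744 + (+0.763) = +1.507 V.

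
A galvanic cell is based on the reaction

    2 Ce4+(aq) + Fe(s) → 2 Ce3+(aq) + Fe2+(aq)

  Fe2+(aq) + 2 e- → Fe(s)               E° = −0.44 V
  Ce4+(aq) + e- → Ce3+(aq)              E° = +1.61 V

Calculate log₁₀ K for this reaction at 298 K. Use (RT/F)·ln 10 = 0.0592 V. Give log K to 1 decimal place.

The Ce⁴⁺/Ce³⁺ couple is reduced (cathode); E°cell = +1.61 − (−0.44) = +2.05 V with n = 2.
At equilibrium E = 0, so log K = nE°cell / 0.0592 = (2)(+2.05) / 0.0592 = 69.3.

log K = 69.3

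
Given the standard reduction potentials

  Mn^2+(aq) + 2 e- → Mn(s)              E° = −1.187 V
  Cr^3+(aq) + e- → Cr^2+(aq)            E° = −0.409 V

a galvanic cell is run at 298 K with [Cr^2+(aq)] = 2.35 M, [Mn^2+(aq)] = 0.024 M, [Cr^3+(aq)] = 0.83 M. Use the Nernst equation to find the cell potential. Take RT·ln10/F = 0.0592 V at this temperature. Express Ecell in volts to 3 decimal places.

+0.799 V

Since E°(Cr³⁺/Cr²⁺) > E°(Mn²⁺/Mn), Cr³⁺/Cr²⁺ serves as the cathode.
The standard potential is −0.409 − (−1.187) = +0.778 V and the balanced reaction transfers n = 2 electrons.
For the overall reaction 2 Cr^3+(aq) + Mn(s) → 2 Cr^2+(aq) + Mn^2+(aq), Q = ([Cr^2+(aq)]^2·[Mn^2+(aq)]) / [Cr^3+(aq)]^2 = 0.192, giving log Q = −0.716.
Applying E = E° − (RT ln10/nF)·log Q gives +0.778 − (0.0592/2)(−0.716) = +0.799 V.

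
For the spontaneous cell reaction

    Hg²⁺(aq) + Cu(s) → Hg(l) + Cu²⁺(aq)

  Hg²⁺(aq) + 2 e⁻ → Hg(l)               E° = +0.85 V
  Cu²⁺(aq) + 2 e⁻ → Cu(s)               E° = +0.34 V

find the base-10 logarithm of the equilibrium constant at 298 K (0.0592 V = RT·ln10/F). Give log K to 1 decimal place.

The Hg²⁺/Hg couple is reduced (cathode); E°cell = +0.85 − (+0.34) = +0.51 V with n = 2.
At equilibrium E = 0, so log K = nE°cell / 0.0592 = (2)(+0.51) / 0.0592 = 17.2.

log K = 17.2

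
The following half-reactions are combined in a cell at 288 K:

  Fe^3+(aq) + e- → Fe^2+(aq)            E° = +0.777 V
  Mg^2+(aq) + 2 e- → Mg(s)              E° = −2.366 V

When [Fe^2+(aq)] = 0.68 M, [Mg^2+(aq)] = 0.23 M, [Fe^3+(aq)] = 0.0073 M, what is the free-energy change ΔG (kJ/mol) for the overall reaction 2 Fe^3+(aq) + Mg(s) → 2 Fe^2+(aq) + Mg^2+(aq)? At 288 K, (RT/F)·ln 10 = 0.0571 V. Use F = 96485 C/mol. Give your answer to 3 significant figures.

−588 kJ/mol

With Fe³⁺/Fe²⁺ reduced at the cathode, E°cell = +0.777 − (−2.366) = +3.143 V and n = 2.
The reaction quotient is ([Fe^2+(aq)]^2·[Mg^2+(aq)]) / [Fe^3+(aq)]^2 = 2×10^3; by Nernst, E = +3.143 − (0.0571/2)(3.300) = +3.0488 V.
ΔG = −nFE = −(2)(96485)(+3.0488) J/mol = −588 kJ/mol.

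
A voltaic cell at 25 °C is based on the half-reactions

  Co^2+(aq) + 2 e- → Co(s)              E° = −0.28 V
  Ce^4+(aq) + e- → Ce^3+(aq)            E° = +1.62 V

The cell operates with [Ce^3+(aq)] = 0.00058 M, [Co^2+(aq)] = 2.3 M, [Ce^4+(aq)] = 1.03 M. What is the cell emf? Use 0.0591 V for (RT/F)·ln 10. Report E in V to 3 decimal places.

+2.081 V

Since E°(Ce⁴⁺/Ce³⁺) > E°(Co²⁺/Co), Ce⁴⁺/Ce³⁺ serves as the cathode.
E°cell = +1.62 − (−0.28) = +1.90 V, with n = 2 electrons transferred.
The balanced reaction is 2 Ce^4+(aq) + Co(s) → 2 Ce^3+(aq) + Co^2+(aq), so Q = ([Ce^3+(aq)]^2·[Co^2+(aq)]) / [Ce^4+(aq)]^2 = 7.29×10^−7 and log Q = −6.137.
Applying E = E° − (RT ln10/nF)·log Q gives +1.90 − (0.0591/2)(−6.137) = +2.081 V.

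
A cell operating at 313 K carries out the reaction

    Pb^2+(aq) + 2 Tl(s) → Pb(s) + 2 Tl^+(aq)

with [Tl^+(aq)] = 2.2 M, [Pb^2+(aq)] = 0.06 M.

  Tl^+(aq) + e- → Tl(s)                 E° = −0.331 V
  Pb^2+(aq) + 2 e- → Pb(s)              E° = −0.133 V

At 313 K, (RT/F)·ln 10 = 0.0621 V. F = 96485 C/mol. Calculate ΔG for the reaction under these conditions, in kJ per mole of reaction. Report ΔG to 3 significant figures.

−26.8 kJ/mol

With Pb²⁺/Pb reduced at the cathode, E°cell = −0.133 − (−0.331) = +0.198 V and n = 2.
Here Q = [Tl^+(aq)]^2 / [Pb^2+(aq)] = 80.7 (log Q = 1.907), giving E = +0.198 − (0.0621/2)·(1.907) = +0.1388 V.
Finally ΔG = −nFE = −(2)(96485 C/mol)(+0.1388 V) = −26.8 kJ/mol.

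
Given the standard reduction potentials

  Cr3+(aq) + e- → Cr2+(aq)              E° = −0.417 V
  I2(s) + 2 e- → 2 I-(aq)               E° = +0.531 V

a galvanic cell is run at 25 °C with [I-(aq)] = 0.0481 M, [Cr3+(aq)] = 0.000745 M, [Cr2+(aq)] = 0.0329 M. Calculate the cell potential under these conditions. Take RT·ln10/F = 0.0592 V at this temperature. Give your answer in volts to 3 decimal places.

+1.123 V

The I₂/I⁻ couple has the more positive E°, so it is the cathode; Cr³⁺/Cr²⁺ is the anode.
The standard potential is +0.531 − (−0.417) = +0.948 V and the balanced reaction transfers n = 2 electrons.
Balancing gives I2(s) + 2 Cr2+(aq) → 2 I-(aq) + 2 Cr3+(aq); hence Q = ([I-(aq)]^2·[Cr3+(aq)]^2) / [Cr2+(aq)]^2 = 1.19×10^−6 (log Q = −5.926).
Applying E = E° − (RT ln10/nF)·log Q gives +0.948 − (0.0592/2)(−5.926) = +1.123 V.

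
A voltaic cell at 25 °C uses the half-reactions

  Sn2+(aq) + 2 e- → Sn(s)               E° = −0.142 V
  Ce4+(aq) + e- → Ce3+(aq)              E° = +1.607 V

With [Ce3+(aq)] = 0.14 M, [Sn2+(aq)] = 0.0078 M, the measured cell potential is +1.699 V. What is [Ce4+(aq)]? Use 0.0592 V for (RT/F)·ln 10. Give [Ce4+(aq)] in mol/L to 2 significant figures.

The Ce⁴⁺/Ce³⁺ couple has the larger reduction potential, so it is the cathode: E°cell = +1.607 − (−0.142) = +1.749 V and n = 2.
Rearranging E = E° − (0.0592/n)·log Q gives log Q = 2(+1.749 − (+1.699))/0.0592 = 1.689.
The balanced reaction is 2 Ce4+(aq) + Sn(s) → 2 Ce3+(aq) + Sn2+(aq), so Q = ([Ce3+(aq)]^2·[Sn2+(aq)]) / [Ce4+(aq)]^2.
Substituting the known concentrations and solving, log [Ce4+(aq)] = −2.752 and [Ce4+(aq)] = 0.0018 M.

0.0018 M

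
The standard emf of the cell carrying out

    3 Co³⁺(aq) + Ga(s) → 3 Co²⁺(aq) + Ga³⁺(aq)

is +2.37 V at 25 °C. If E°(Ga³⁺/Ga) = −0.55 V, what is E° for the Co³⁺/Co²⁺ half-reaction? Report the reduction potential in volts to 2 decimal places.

+1.82 V

In the reaction as written the Co³⁺/Co²⁺ couple is reduced (cathode) and Ga³⁺/Ga is oxidized (anode), so E°cell = E°(Co³⁺/Co²⁺) − E°(Ga³⁺/Ga).
E°(Co³⁺/Co²⁺) = E°cell + E°(anode) = +2.37 + (−0.55) = +1.82 V.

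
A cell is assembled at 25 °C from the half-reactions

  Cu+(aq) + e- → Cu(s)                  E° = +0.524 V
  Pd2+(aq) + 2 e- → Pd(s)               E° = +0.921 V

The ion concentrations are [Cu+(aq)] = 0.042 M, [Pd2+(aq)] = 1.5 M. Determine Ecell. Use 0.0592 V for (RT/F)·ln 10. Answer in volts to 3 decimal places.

+0.484 V

Since E°(Pd²⁺/Pd) > E°(Cu⁺/Cu), Pd²⁺/Pd serves as the cathode.
The standard potential is +0.921 − (+0.524) = +0.397 V and the balanced reaction transfers n = 2 electrons.
For the overall reaction Pd2+(aq) + 2 Cu(s) → Pd(s) + 2 Cu+(aq), Q = [Cu+(aq)]^2 / [Pd2+(aq)] = 0.00118, giving log Q = −2.930.
E = E° − (0.0592/n)·log Q = +0.397 − (0.0592/2)(−2.930) = +0.484 V.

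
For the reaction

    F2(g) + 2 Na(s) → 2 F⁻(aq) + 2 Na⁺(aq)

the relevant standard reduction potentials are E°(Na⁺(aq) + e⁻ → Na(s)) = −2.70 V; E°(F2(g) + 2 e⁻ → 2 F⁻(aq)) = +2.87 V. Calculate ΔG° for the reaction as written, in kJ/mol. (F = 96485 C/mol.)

−1075 kJ/mol

In the reaction as written F2(g) is reduced, so the F₂/F⁻ couple is the cathode and Na⁺/Na is the anode.
E°cell = +2.87 − (−2.70) = +5.57 V; balancing electrons gives n = 2.
ΔG° = −nFE°cell = −(2)(96485)(+5.57) J/mol = −1075 kJ/mol.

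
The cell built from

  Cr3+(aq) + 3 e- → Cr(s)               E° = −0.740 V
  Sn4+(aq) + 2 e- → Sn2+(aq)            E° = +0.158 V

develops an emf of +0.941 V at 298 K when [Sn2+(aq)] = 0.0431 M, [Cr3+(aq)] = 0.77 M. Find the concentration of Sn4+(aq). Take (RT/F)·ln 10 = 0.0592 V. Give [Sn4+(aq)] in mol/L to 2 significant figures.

Sn⁴⁺/Sn²⁺ is the cathode (higher E°); E°cell = +0.158 − (−0.740) = +0.898 V with n = 6.
Since E = E° − (0.0592/n)·log Q, log Q = n(E° − E)/0.0592 = −4.358.
For 3 Sn4+(aq) + 2 Cr(s) → 3 Sn2+(aq) + 2 Cr3+(aq), the reaction quotient is Q = ([Sn2+(aq)]^3·[Cr3+(aq)]^2) / [Sn4+(aq)]^3.
Solving for the unknown gives log [Sn4+(aq)] = 0.011, so [Sn4+(aq)] ≈ 1.0 M.

1.0 M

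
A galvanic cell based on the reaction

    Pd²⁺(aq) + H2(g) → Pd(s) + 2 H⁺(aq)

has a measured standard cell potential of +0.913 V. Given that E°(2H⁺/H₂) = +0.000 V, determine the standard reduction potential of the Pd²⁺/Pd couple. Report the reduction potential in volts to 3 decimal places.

In the reaction as written the Pd²⁺/Pd couple is reduced (cathode) and 2H⁺/H₂ is oxidized (anode), so E°cell = E°(Pd²⁺/Pd) − E°(2H⁺/H₂).
E°(Pd²⁺/Pd) = E°cell + E°(anode) = +0.913 + (+0.000) = +0.913 V.

+0.913 V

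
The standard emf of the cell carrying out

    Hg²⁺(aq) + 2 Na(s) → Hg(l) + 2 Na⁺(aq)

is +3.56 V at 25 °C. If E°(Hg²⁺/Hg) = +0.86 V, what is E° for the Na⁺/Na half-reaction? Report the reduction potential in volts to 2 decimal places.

−2.70 V

In the reaction as written the Hg²⁺/Hg couple is reduced (cathode) and Na⁺/Na is oxidized (anode), so E°cell = E°(Hg²⁺/Hg) − E°(Na⁺/Na).
E°(Na⁺/Na) = E°(cathode) − E°cell = +0.86 − (+3.56) = −2.70 V.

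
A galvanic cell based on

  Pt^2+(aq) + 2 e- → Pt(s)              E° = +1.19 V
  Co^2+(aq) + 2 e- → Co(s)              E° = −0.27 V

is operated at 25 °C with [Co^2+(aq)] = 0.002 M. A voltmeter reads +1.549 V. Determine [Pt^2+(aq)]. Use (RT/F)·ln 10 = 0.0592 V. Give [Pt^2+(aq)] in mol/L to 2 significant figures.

2.0 M

Pt²⁺/Pt is the cathode (higher E°); E°cell = +1.19 − (−0.27) = +1.46 V with n = 2.
Rearranging E = E° − (0.0592/n)·log Q gives log Q = 2(+1.46 − (+1.549))/0.0592 = −3.007.
The balanced reaction is Pt^2+(aq) + Co(s) → Pt(s) + Co^2+(aq), so Q = [Co^2+(aq)] / [Pt^2+(aq)].
Substituting the known concentrations and solving, log [Pt^2+(aq)] = 0.308 and [Pt^2+(aq)] = 2.0 M.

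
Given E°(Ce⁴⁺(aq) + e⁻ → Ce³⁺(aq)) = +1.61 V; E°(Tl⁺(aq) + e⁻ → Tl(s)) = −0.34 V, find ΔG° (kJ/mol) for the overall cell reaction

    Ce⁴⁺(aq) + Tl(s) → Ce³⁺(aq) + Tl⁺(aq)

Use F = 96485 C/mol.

−188 kJ/mol

In the reaction as written Ce⁴⁺(aq) is reduced, so the Ce⁴⁺/Ce³⁺ couple is the cathode and Tl⁺/Tl is the anode.
E°cell = +1.61 − (−0.34) = +1.95 V; balancing electrons gives n = 1.
ΔG° = −nFE°cell = −(1)(96485)(+1.95) J/mol = −188 kJ/mol.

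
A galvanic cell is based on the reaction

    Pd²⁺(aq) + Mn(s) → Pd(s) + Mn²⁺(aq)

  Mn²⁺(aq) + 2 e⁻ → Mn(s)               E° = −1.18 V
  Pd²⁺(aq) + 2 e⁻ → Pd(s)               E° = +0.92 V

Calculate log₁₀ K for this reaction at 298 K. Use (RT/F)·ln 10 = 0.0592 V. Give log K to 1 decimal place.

log K = 70.9

The Pd²⁺/Pd couple is reduced (cathode); E°cell = +0.92 − (−1.18) = +2.10 V with n = 2.
At equilibrium E = 0, so log K = nE°cell / 0.0592 = (2)(+2.10) / 0.0592 = 70.9.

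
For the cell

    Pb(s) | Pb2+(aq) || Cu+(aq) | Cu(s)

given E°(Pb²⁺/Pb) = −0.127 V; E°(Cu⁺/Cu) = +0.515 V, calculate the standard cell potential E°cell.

+0.642 V

By convention the left-hand electrode in cell notation is the anode (oxidation) and the right-hand electrode is the cathode (reduction).
E°cell = E°(right) − E°(left) = +0.515 − (−0.127) = +0.642 V.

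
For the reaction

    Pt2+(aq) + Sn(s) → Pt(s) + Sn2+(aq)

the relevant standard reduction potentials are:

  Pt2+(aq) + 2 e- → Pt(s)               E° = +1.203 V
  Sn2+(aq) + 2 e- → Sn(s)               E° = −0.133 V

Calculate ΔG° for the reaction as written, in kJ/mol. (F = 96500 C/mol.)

−258 kJ/mol

In the reaction as written Pt2+(aq) is reduced, so the Pt²⁺/Pt couple is the cathode and Sn²⁺/Sn is the anode.
E°cell = +1.203 − (−0.133) = +1.336 V; balancing electrons gives n = 2.
ΔG° = −nFE°cell = −(2)(96500)(+1.336) J/mol = −258 kJ/mol.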